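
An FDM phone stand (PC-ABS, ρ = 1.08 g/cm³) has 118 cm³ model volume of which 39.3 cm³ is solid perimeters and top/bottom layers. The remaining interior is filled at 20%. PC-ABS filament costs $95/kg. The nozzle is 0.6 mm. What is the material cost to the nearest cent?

$5.65

Volume inside the shell: 118 − 39.3 → 78.7 cm³.
Infill volume: 0.20 × 78.7 → 15.74 cm³.
Deposited volume = 39.3 + 15.74 = 55.04 cm³.
Mass = 55.04 × 1.08 = 59.4432 g.
Cost = 59.4432 g / 1000 × $95/kg = $5.65.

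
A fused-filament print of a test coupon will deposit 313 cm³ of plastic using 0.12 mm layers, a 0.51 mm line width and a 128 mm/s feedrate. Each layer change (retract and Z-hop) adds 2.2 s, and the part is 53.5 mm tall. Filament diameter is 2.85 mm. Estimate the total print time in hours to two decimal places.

11.37 hours

Bead cross-section = 0.12 × 0.51 = 0.0612 mm².
Toolpath length = 313 cm³ / 0.0612 mm² = 313000 / 0.0612 = 5114379.1 mm.
Print-move time = 5114379.1 / 128 = 39956.1 s.
Layer count = ceil(53.5 / 0.12) = 446.
Z-hop total = 446 × 2.2, so 981.2 s.
Total = 39956.1 + 981.2 = 40937.3 s = 11.37 hours.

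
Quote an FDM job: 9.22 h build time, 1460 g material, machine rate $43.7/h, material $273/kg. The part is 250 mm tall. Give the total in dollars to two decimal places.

Machine-time cost: 43.7 × 9.22 → $402.914.
Feedstock cost = 273 × 1460/1000, so $398.58.
Total = 402.914 + 398.58 = 801.494 ≈ $801.49.

$801.49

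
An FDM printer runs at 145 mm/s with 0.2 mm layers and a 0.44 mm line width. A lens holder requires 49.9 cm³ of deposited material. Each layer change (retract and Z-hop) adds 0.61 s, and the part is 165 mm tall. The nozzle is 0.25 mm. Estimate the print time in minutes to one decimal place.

Bead cross-section: 0.2 × 0.44 → 0.088 mm².
Toolpath length = 49.9 cm³ / 0.088 mm² = 49900 / 0.088 = 567045.5 mm.
Time extruding: 567045.5 / 145 → 3910.7 s.
Layer count = ceil(165 / 0.2) = 825.
Z-hop total = 825 × 0.61 = 503.25 s.
Altogether 3910.7 + 503.25 = 4413.95 s, i.e. 73.6 minutes.

73.6 minutes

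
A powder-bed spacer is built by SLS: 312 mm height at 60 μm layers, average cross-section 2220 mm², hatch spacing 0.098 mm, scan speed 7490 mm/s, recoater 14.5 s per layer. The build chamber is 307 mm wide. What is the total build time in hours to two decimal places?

25.31 hours

Layers = ⌈312/0.06⌉ = 5200.
Scan path per layer = 2220 / 0.098 = 22653.1 mm.
Per-layer scan time = 22653.1 / 7490 = 3.0244 s.
Per-layer time = 3.0244 + 14.5 = 17.5244 s.
5200 layers × 17.5244 s/layer = 91126.88 s, i.e. 25.31 hours.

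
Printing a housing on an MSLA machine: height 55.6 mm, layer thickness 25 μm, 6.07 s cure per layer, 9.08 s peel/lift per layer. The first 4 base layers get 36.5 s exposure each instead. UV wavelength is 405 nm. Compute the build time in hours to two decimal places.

9.39 hours

Layers = ⌈55.6/0.025⌉ = 2224.
Base layers = 4 × (36.5 + 9.08), so 182.32 s.
Regular layers = 2220 × (6.07 + 9.08) = 33633 s.
Sum: 182.32 + 33633 = 33815.32 s → 9.39 hours.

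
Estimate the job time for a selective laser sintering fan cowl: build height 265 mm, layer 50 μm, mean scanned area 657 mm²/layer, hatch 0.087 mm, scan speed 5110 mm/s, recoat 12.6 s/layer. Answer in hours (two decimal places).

Number of layers: 265 / 0.05 → 5300 (rounded up).
Hatch length per layer = 657 / 0.087, so 7551.7 mm.
Scan time per layer: 7551.7 / 5110 → 1.4778 s.
Per-layer time = 1.4778 + 12.6, so 14.0778 s.
Build time = 5300 × 14.0778 = 74612.34 s = 20.73 hours.

20.73 hours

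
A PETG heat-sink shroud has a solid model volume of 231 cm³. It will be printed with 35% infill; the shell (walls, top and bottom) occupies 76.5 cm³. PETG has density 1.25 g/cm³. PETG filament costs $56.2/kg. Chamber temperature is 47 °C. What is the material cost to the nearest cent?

$9.17

Interior volume = 231 − 76.5, so 154.5 cm³.
Infill volume: 0.35 × 154.5 → 54.075 cm³.
Total extruded: 76.5 + 54.075 → 130.575 cm³.
Mass: 130.575 × 1.25 → 163.21875 g.
Cost = 163.21875 g / 1000 × $56.2/kg = $9.17.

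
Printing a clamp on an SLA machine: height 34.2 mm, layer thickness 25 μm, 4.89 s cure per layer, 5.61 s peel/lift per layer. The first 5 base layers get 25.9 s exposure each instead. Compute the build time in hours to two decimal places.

4.02 hours

Layer count = ceil(34.2 / 0.025) = 1368.
Bottom layers: 5 × (25.9 + 5.61) → 157.55 s.
Normal layers = 1363 × (4.89 + 5.61), so 14311.5 s.
Total = 157.55 + 14311.5 = 14469.05 s = 4.02 hours.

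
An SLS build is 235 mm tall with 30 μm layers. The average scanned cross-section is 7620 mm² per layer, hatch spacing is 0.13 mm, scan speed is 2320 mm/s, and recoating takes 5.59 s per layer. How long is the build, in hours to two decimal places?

Layer count = ceil(235 / 0.03) = 7834.
Scan path per layer: 7620 / 0.13 → 58615.4 mm.
Laser time per layer: 58615.4 / 2320 → 25.2653 s.
Time per layer = 25.2653 + 5.59 = 30.8553 s.
7834 layers × 30.8553 s/layer = 241720.4202 s, i.e. 67.14 hours.

67.14 hours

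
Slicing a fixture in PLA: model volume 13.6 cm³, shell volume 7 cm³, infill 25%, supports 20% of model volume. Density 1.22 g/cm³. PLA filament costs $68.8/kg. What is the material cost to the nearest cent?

Volume inside the shell = 13.6 − 7, so 6.6 cm³.
Infill deposited = 0.25 × 6.6 = 1.65 cm³.
Support = 0.20 × 13.6 = 2.72 cm³.
Total extruded = 7 + 1.65 + 2.72 = 11.37 cm³.
Mass = 11.37 × 1.22, so 13.8714 g.
At $68.8/kg: 13.8714/1000 × 68.8 = $0.95.

$0.95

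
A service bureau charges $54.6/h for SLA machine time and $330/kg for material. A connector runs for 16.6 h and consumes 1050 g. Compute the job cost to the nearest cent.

$1252.86

Time charge = 54.6 × 16.6, so $906.36.
Material cost = 330 × 1050/1000 = $346.50.
Total = 906.36 + 346.50 = $1252.86.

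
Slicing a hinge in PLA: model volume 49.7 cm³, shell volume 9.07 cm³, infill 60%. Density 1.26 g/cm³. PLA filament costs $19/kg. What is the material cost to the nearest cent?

Interior volume = 49.7 − 9.07 = 40.63 cm³.
Infill deposited: 0.60 × 40.63 → 24.378 cm³.
Deposited volume = 9.07 + 24.378, so 33.448 cm³.
Mass = 33.448 × 1.26 = 42.14448 g.
At $19/kg: 42.14448/1000 × 19 = $0.80.

$0.80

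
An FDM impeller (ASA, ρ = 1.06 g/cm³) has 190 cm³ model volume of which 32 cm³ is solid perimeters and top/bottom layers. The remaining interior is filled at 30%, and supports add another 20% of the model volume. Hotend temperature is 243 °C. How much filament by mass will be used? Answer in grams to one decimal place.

Volume inside the shell = 190 − 32 = 158 cm³.
Infill deposited = 0.30 × 158, so 47.4 cm³.
Support = 0.20 × 190, so 38 cm³.
Deposited volume: 32 + 47.4 + 38 → 117.4 cm³.
Mass = 117.4 × 1.06 = 124.444 g.

124.4 g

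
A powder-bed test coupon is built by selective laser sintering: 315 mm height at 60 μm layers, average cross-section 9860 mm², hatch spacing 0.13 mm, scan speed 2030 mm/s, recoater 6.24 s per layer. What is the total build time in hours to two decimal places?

Layers = ⌈315/0.06⌉ = 5250.
Per-layer scan distance = 9860 / 0.13 = 75846.2 mm.
Per-layer scan time: 75846.2 / 2030 → 37.3627 s.
Time per layer: 37.3627 + 6.24 → 43.6027 s.
5250 layers × 43.6027 s/layer = 228914.175 s, i.e. 63.59 hours.

63.59 hours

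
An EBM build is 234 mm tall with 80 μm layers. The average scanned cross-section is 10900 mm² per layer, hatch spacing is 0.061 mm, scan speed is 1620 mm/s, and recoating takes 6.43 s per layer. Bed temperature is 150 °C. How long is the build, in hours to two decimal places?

94.84 hours

Layers = ⌈234/0.08⌉ = 2925.
Per-layer scan distance: 10900 / 0.061 → 178688.5 mm.
Scan time per layer = 178688.5 / 1620 = 110.3015 s.
Per-layer time = 110.3015 + 6.43 = 116.7315 s.
2925 layers × 116.7315 s/layer = 341439.6375 s, i.e. 94.84 hours.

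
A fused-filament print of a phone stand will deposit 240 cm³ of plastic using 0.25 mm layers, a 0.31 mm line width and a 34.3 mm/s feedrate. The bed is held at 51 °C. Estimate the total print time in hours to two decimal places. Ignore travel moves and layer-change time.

Line area = 0.25 × 0.31 = 0.0775 mm².
Path length: 240000 mm³ / 0.0775 mm² → 3096774.2 mm.
Time extruding = 3096774.2 / 34.3 = 90285 s.
In the requested units: 90285 s = 25.08 hours.

25.08 hours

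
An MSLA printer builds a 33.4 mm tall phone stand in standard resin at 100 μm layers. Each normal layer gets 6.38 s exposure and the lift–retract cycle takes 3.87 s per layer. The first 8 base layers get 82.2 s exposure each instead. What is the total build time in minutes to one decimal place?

Layers = ⌈33.4/0.1⌉ = 334.
Burn-in layers = 8 × (82.2 + 3.87) = 688.56 s.
Normal layers = 326 × (6.38 + 3.87) = 3341.5 s.
Sum: 688.56 + 3341.5 = 4030.06 s → 67.2 minutes.

67.2 minutes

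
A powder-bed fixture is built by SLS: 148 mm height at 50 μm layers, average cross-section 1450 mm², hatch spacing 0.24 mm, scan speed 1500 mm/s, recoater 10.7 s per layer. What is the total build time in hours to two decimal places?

Number of layers: 148 / 0.05 → 2960 (rounded up).
Per-layer scan distance = 1450 / 0.24 = 6041.7 mm.
Scan time per layer = 6041.7 / 1500, so 4.0278 s.
Time per layer = 4.0278 + 10.7 = 14.7278 s.
Build time = 2960 × 14.7278 = 43594.288 s = 12.11 hours.

12.11 hours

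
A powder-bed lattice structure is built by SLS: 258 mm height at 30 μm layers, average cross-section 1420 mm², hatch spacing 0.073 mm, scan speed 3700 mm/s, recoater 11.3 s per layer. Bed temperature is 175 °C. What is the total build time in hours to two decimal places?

39.55 hours

Layer count = ceil(258 / 0.03) = 8600.
Hatch length per layer: 1420 / 0.073 → 19452.1 mm.
Laser time per layer = 19452.1 / 3700 = 5.2573 s.
Per-layer time: 5.2573 + 11.3 → 16.5573 s.
8600 layers × 16.5573 s/layer = 142392.78 s, i.e. 39.55 hours.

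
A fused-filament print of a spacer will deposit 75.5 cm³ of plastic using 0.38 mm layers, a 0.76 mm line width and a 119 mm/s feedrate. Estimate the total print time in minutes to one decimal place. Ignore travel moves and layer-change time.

Line area = 0.38 × 0.76 = 0.2888 mm².
Total extruded path = 75500/0.2888 = 261426.6 mm.
Print-move time: 261426.6 / 119 → 2196.9 s.
Converting: 2196.9 s = 36.6 minutes.

36.6 minutes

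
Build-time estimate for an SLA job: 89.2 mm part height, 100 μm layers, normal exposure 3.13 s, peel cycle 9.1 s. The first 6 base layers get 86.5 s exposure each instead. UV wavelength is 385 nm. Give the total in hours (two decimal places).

3.17 hours

Layers = ⌈89.2/0.1⌉ = 892.
Bottom layers: 6 × (86.5 + 9.1) → 573.6 s.
Remaining layers = 886 × (3.13 + 9.1), so 10835.78 s.
Total = 573.6 + 10835.78 = 11409.38 s = 3.17 hours.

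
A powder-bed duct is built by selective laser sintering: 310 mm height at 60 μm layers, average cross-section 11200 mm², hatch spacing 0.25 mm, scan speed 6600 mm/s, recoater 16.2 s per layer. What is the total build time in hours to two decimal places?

Layer count = ceil(310 / 0.06) = 5167.
Scan path per layer = 11200 / 0.25, so 44800 mm.
Scan time per layer: 44800 / 6600 → 6.7879 s.
Per-layer time: 6.7879 + 16.2 → 22.9879 s.
Build time = 5167 × 22.9879 = 118778.4793 s = 32.99 hours.

32.99 hours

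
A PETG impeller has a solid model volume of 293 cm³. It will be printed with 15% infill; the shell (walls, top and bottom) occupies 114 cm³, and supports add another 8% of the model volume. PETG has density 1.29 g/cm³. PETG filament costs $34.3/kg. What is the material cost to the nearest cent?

Infill region = 293 − 114, so 179 cm³.
Infill volume = 0.15 × 179, so 26.85 cm³.
Support: 0.08 × 293 → 23.44 cm³.
Total printed volume = 114 + 26.85 + 23.44, so 164.29 cm³.
Mass: 164.29 × 1.29 → 211.9341 g.
Cost = 211.9341 g / 1000 × $34.3/kg = $7.27.

$7.27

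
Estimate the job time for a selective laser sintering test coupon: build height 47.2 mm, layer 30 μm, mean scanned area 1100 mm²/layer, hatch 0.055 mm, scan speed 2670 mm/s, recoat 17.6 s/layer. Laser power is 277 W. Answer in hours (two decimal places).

10.97 hours

Layer count = ceil(47.2 / 0.03) = 1574.
Scan path per layer: 1100 / 0.055 → 20000 mm.
Laser time per layer = 20000 / 2670, so 7.4906 s.
Time per layer = 7.4906 + 17.6, so 25.0906 s.
Build time = 1574 × 25.0906 = 39492.6044 s = 10.97 hours.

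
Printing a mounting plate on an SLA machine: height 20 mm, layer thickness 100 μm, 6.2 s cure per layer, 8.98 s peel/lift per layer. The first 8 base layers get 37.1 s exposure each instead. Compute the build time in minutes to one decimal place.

Layer count = ceil(20 / 0.1) = 200.
Base layers = 8 × (37.1 + 8.98), so 368.64 s.
Normal layers = 192 × (6.2 + 8.98) = 2914.56 s.
Sum: 368.64 + 2914.56 = 3283.2 s → 54.7 minutes.

54.7 minutes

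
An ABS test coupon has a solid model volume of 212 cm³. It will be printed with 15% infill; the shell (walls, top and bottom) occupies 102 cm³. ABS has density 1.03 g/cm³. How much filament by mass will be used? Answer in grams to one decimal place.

122.1 g

Interior volume = 212 − 102 = 110 cm³.
Infill deposited: 0.15 × 110 → 16.5 cm³.
Total extruded = 102 + 16.5 = 118.5 cm³.
Mass: 118.5 × 1.03 → 122.055 g.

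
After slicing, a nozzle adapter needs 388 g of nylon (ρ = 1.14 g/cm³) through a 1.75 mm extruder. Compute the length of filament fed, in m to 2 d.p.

Volume = 388 g / 1.14 g·cm⁻³ = 340.3509 cm³ = 340350.9 mm³.
Filament cross-section = π × (1.75/2)² = 2.4053 mm².
L = V/A = 340350.9/2.4053 = 141500.39 mm → 141.50 m.

141.50 m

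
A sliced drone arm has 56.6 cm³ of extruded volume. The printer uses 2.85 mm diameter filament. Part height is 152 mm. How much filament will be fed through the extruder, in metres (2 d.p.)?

Filament cross-section = π × (2.85/2)² = 6.3794 mm².
L = 56600 mm³ / 6.3794 mm² = 8872.31 mm, i.e. 8.87 m.

8.87 m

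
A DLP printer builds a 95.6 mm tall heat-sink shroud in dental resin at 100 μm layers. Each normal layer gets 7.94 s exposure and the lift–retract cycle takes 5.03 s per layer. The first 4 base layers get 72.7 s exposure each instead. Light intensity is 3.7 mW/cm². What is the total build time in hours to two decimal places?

Layer count = ceil(95.6 / 0.1) = 956.
Base layers = 4 × (72.7 + 5.03) = 310.92 s.
Normal layers = 952 × (7.94 + 5.03), so 12347.44 s.
Total = 310.92 + 12347.44 = 12658.36 s = 3.52 hours.

3.52 hours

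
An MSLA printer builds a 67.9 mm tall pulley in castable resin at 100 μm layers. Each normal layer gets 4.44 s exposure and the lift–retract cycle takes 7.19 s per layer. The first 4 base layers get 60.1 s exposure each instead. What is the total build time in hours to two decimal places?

Layer count = ceil(67.9 / 0.1) = 679.
Burn-in layers: 4 × (60.1 + 7.19) → 269.16 s.
Normal layers: 675 × (4.44 + 7.19) → 7850.25 s.
Sum: 269.16 + 7850.25 = 8119.41 s → 2.26 hours.

2.26 hours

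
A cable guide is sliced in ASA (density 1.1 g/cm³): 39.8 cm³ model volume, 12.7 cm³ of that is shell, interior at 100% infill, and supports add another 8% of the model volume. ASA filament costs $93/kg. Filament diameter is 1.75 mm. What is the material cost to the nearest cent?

Infill region = 39.8 − 12.7, so 27.1 cm³.
Deposited infill = 1.00 × 27.1 = 27.1 cm³.
Support = 0.08 × 39.8 = 3.184 cm³.
Deposited volume = 12.7 + 27.1 + 3.184, so 42.984 cm³.
Mass: 42.984 × 1.1 → 47.2824 g.
At $93/kg: 47.2824/1000 × 93 = $4.40.

$4.40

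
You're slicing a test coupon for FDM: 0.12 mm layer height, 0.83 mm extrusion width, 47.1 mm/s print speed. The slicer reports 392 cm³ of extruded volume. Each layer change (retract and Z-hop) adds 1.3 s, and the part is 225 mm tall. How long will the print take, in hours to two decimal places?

Extrusion cross-section: 0.12 × 0.83 → 0.0996 mm².
Toolpath length = 392 cm³ / 0.0996 mm² = 392000 / 0.0996 = 3935743 mm.
Print-move time: 3935743 / 47.1 → 83561.4 s.
Layers = ⌈225/0.12⌉ = 1875.
Layer-change overhead = 1875 × 1.3 = 2437.5 s.
Altogether 83561.4 + 2437.5 = 85998.9 s, i.e. 23.89 hours.

23.89 hours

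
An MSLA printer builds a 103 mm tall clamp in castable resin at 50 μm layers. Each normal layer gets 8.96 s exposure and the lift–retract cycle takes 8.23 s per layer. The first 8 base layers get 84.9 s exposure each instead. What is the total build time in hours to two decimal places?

10.01 hours

Layer count = ceil(103 / 0.05) = 2060.
Bottom layers = 8 × (84.9 + 8.23) = 745.04 s.
Normal layers = 2052 × (8.96 + 8.23) = 35273.88 s.
Sum: 745.04 + 35273.88 = 36018.92 s → 10.01 hours.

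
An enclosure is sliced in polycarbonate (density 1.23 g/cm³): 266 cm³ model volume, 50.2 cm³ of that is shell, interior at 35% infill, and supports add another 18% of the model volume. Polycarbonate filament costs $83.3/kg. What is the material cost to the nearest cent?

Volume inside the shell = 266 − 50.2, so 215.8 cm³.
Deposited infill = 0.35 × 215.8 = 75.53 cm³.
Support = 0.18 × 266 = 47.88 cm³.
Total printed volume = 50.2 + 75.53 + 47.88, so 173.61 cm³.
Mass = 173.61 × 1.23, so 213.5403 g.
At $83.3/kg: 213.5403/1000 × 83.3 = $17.79.

$17.79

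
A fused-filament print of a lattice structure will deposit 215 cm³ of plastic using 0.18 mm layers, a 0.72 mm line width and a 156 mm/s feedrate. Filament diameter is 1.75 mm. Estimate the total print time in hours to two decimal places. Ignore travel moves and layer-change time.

2.95 hours

Extrusion cross-section = 0.18 × 0.72 = 0.1296 mm².
Path length: 215000 mm³ / 0.1296 mm² → 1658950.6 mm.
Print-move time = 1658950.6 / 156, so 10634.3 s.
That's 10634.3 s → 2.95 hours.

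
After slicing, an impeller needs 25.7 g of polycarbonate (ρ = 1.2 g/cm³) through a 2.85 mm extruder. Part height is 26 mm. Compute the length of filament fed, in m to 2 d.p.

3.36 m

Extruded volume: 25.7/1.2 = 21.4167 cm³ (21416.7 mm³).
Cross-section of 2.85 mm filament: π·(2.85/2)² = 6.3794 mm².
L = V/A = 21416.7/6.3794 = 3357.17 mm → 3.36 m.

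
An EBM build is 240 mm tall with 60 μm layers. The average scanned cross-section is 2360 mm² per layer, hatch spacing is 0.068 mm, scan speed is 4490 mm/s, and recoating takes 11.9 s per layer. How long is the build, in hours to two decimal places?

21.81 hours

Number of layers: 240 / 0.06 → 4000 (rounded up).
Per-layer scan distance: 2360 / 0.068 → 34705.9 mm.
Beam time per layer: 34705.9 / 4490 → 7.7296 s.
Per-layer time = 7.7296 + 11.9 = 19.6296 s.
Total: 4000 × 19.6296 s = 78518.4 s → 21.81 hours.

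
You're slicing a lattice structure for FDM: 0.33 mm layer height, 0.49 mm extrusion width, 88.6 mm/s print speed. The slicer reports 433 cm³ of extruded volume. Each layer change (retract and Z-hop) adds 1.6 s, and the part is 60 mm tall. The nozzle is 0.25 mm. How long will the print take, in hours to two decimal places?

Line area = 0.33 × 0.49, so 0.1617 mm².
Toolpath length = 433 cm³ / 0.1617 mm² = 433000 / 0.1617 = 2677798.4 mm.
Time extruding = 2677798.4 / 88.6, so 30223.5 s.
Layers = ⌈60/0.33⌉ = 182.
Z-hop total = 182 × 1.6, so 291.2 s.
Total = 30223.5 + 291.2 = 30514.7 s = 8.48 hours.

8.48 hours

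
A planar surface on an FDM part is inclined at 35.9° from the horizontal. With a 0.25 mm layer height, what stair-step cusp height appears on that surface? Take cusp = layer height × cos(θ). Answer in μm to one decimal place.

202.5 μm

Cusp = layer height × cos(35.9°) = 0.25 × 0.8100 = 0.2025 mm = 202.5 μm.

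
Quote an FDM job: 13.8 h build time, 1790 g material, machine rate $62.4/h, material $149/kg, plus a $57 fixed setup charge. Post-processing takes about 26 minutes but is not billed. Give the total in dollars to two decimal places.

$1184.83

Time charge = 62.4 × 13.8 = $861.12.
Material charge = 149 × 1790/1000, so $266.71.
Adding setup: 861.12 + 266.71 + 57 → $1184.83.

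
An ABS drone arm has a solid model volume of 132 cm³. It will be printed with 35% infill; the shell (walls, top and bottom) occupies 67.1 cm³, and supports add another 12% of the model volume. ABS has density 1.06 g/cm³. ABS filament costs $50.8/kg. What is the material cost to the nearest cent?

$5.69

Interior volume: 132 − 67.1 → 64.9 cm³.
Infill volume = 0.35 × 64.9 = 22.715 cm³.
Support = 0.12 × 132 = 15.84 cm³.
Deposited volume: 67.1 + 22.715 + 15.84 → 105.655 cm³.
Mass = 105.655 × 1.06 = 111.9943 g.
At $50.8/kg: 111.9943/1000 × 50.8 = $5.69.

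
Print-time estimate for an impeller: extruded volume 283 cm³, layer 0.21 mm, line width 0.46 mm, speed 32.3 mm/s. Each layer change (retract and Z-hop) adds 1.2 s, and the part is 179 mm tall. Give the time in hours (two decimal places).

25.48 hours

Bead cross-section = 0.21 × 0.46, so 0.0966 mm².
Path length: 283000 mm³ / 0.0966 mm² → 2929606.6 mm.
Print-move time = 2929606.6 / 32.3 = 90699.9 s.
Number of layers: 179 / 0.21 → 853 (rounded up).
Layer-change overhead: 853 × 1.2 → 1023.6 s.
Total = 90699.9 + 1023.6 = 91723.5 s = 25.48 hours.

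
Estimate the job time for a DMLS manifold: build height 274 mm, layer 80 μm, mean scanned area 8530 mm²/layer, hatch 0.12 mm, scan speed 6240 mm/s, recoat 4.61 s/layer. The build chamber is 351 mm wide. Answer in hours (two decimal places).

Number of layers: 274 / 0.08 → 3425 (rounded up).
Per-layer scan distance: 8530 / 0.12 → 71083.3 mm.
Laser time per layer = 71083.3 / 6240, so 11.3916 s.
Layer cycle: 11.3916 + 4.61 → 16.0016 s.
3425 layers × 16.0016 s/layer = 54805.48 s, i.e. 15.22 hours.

15.22 hours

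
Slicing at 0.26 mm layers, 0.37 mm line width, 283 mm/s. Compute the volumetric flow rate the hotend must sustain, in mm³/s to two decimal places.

A = 0.26 × 0.37 = 0.0962 mm².
Volumetric flow = 283 × 0.0962 = 27.22 mm³/s.

27.22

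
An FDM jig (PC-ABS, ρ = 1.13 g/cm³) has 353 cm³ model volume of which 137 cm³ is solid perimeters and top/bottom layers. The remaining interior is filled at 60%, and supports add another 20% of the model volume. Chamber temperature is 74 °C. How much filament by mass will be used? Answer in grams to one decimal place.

381.0 g

Volume inside the shell = 353 − 137, so 216 cm³.
Deposited infill: 0.60 × 216 → 129.6 cm³.
Support = 0.20 × 353, so 70.6 cm³.
Deposited volume: 137 + 129.6 + 70.6 → 337.2 cm³.
Mass = 337.2 × 1.13, so 381.036 g.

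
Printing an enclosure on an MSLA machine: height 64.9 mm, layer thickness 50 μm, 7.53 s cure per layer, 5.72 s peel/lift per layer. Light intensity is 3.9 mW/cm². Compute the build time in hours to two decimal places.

4.78 hours

Layers = ⌈64.9/0.05⌉ = 1298.
Cycle time = 7.53 + 5.72 = 13.25 s.
Total = 1298 × 13.25 = 17198.5 s = 4.78 hours.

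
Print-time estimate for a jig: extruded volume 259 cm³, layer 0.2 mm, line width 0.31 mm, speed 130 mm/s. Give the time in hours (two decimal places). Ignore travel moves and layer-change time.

Extrusion cross-section = 0.2 × 0.31 = 0.062 mm².
Toolpath length = 259 cm³ / 0.062 mm² = 259000 / 0.062 = 4177419.4 mm.
Print-move time = 4177419.4 / 130, so 32134 s.
32134 s = 8.93 hours.

8.93 hours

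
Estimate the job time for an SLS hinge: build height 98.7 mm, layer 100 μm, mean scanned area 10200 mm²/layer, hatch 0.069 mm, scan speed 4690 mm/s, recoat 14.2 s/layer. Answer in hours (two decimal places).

12.53 hours

Layers = ⌈98.7/0.1⌉ = 987.
Per-layer scan distance = 10200 / 0.069 = 147826.1 mm.
Laser time per layer: 147826.1 / 4690 → 31.5194 s.
Layer cycle: 31.5194 + 14.2 → 45.7194 s.
Total: 987 × 45.7194 s = 45125.0478 s → 12.53 hours.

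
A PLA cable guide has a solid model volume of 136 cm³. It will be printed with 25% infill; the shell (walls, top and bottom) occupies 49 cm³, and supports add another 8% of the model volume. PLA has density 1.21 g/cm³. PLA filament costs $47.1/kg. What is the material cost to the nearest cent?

Interior volume = 136 − 49 = 87 cm³.
Infill deposited: 0.25 × 87 → 21.75 cm³.
Support: 0.08 × 136 → 10.88 cm³.
Total extruded = 49 + 21.75 + 10.88 = 81.63 cm³.
Mass = 81.63 × 1.21 = 98.7723 g.
At $47.1/kg: 98.7723/1000 × 47.1 = $4.65.

$4.65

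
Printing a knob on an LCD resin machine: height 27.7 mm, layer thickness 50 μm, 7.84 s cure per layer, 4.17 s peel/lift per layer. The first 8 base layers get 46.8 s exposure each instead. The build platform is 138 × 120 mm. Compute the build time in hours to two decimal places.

Layer count = ceil(27.7 / 0.05) = 554.
Base layers: 8 × (46.8 + 4.17) → 407.76 s.
Regular layers = 546 × (7.84 + 4.17), so 6557.46 s.
Total = 407.76 + 6557.46 = 6965.22 s = 1.93 hours.

1.93 hours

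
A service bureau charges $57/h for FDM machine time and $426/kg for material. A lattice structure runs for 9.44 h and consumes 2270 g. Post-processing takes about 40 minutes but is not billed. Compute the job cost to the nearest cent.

$1505.10

Machine-time cost = 57 × 9.44, so $538.08.
Material cost: 426 × 2270/1000 → $967.02.
Job cost: 538.08 + 967.02 = $1505.10.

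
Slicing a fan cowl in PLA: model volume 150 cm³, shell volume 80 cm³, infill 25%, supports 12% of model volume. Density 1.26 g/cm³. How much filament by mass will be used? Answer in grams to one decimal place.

Volume inside the shell: 150 − 80 → 70 cm³.
Deposited infill: 0.25 × 70 → 17.5 cm³.
Support = 0.12 × 150, so 18 cm³.
Deposited volume = 80 + 17.5 + 18, so 115.5 cm³.
Mass = 115.5 × 1.26, so 145.53 g.

145.5 g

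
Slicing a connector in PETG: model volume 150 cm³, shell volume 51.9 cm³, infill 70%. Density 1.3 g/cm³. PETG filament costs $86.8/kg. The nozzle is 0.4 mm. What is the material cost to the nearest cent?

Interior volume: 150 − 51.9 → 98.1 cm³.
Infill volume = 0.70 × 98.1 = 68.67 cm³.
Total extruded = 51.9 + 68.67, so 120.57 cm³.
Mass: 120.57 × 1.3 → 156.741 g.
Cost = 156.741 g / 1000 × $86.8/kg = $13.61.

$13.61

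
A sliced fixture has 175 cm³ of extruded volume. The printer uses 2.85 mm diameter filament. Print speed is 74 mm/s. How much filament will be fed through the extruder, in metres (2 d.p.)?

27.43 m

A = π r² = π × 1.425² = 6.3794 mm².
L = 175000 mm³ / 6.3794 mm² = 27432.05 mm, i.e. 27.43 m.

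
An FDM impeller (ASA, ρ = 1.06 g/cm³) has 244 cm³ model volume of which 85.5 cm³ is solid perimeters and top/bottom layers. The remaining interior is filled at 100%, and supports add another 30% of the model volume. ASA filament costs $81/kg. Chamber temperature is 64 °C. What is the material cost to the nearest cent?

$27.23

Infill region = 244 − 85.5 = 158.5 cm³.
Deposited infill = 1.00 × 158.5 = 158.5 cm³.
Support: 0.30 × 244 → 73.2 cm³.
Total extruded: 85.5 + 158.5 + 73.2 → 317.2 cm³.
Mass = 317.2 × 1.06 = 336.232 g.
At $81/kg: 336.232/1000 × 81 = $27.23.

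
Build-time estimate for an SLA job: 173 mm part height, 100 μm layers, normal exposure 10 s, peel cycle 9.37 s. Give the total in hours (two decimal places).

Layer count = ceil(173 / 0.1) = 1730.
Per-layer time: 10 + 9.37 → 19.37 s.
Total = 1730 × 19.37 = 33510.1 s = 9.31 hours.

9.31 hours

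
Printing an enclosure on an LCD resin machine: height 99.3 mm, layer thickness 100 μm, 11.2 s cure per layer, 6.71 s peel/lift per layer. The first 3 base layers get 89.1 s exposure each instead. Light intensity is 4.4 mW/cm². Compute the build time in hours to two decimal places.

5.01 hours

Number of layers: 99.3 / 0.1 → 993 (rounded up).
Burn-in layers = 3 × (89.1 + 6.71), so 287.43 s.
Regular layers = 990 × (11.2 + 6.71) = 17730.9 s.
Total = 287.43 + 17730.9 = 18018.33 s = 5.01 hours.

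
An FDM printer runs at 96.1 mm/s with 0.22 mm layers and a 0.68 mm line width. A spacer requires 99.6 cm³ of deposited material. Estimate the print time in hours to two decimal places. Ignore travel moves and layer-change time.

Bead cross-section = 0.22 × 0.68, so 0.1496 mm².
Toolpath length = 99.6 cm³ / 0.1496 mm² = 99600 / 0.1496 = 665775.4 mm.
Print-move time = 665775.4 / 96.1, so 6927.9 s.
6927.9 s = 1.92 hours.

1.92 hours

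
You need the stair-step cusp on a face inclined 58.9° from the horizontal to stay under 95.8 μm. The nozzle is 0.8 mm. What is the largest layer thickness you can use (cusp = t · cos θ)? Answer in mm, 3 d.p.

t = h_c / cos θ = 0.0958 / 0.5165 = 0.185 mm.

0.185 mm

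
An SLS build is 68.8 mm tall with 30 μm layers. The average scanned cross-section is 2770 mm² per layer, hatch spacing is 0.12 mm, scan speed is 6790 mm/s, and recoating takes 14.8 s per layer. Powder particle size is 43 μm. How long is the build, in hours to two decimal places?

Layer count = ceil(68.8 / 0.03) = 2294.
Per-layer scan distance = 2770 / 0.12, so 23083.3 mm.
Per-layer scan time = 23083.3 / 6790, so 3.3996 s.
Layer cycle: 3.3996 + 14.8 → 18.1996 s.
Build time = 2294 × 18.1996 = 41749.8824 s = 11.60 hours.

11.60 hours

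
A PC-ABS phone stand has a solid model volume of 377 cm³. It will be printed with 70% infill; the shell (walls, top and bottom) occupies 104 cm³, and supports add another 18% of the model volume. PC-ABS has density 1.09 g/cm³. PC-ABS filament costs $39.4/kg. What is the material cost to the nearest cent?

Interior volume = 377 − 104 = 273 cm³.
Deposited infill: 0.70 × 273 → 191.1 cm³.
Support = 0.18 × 377 = 67.86 cm³.
Total extruded = 104 + 191.1 + 67.86, so 362.96 cm³.
Mass: 362.96 × 1.09 → 395.6264 g.
At $39.4/kg: 395.6264/1000 × 39.4 = $15.59.

$15.59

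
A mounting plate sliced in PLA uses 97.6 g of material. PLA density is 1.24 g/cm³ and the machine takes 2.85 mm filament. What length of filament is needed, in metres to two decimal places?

12.34 m

Extruded volume: 97.6/1.24 = 78.7097 cm³ (78709.7 mm³).
Cross-section of 2.85 mm filament: π·(2.85/2)² = 6.3794 mm².
Length = 78709.7 / 6.3794 = 12338.1 mm = 12.34 m.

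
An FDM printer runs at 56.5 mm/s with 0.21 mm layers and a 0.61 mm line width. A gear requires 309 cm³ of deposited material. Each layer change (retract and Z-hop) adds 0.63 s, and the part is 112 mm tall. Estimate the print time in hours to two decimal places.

11.95 hours

Line area = 0.21 × 0.61, so 0.1281 mm².
Total extruded path = 309000/0.1281 = 2412178 mm.
Time extruding = 2412178 / 56.5 = 42693.4 s.
Layers = ⌈112/0.21⌉ = 534.
Non-print overhead = 534 × 0.63, so 336.42 s.
Total = 42693.4 + 336.42 = 43029.82 s = 11.95 hours.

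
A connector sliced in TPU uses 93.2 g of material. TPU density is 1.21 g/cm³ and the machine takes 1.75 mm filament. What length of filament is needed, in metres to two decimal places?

Volume = 93.2 g / 1.21 g·cm⁻³ = 77.0248 cm³ = 77024.8 mm³.
A = π r² = π × 0.875² = 2.4053 mm².
Length = 77024.8 / 2.4053 = 32022.95 mm = 32.02 m.

32.02 m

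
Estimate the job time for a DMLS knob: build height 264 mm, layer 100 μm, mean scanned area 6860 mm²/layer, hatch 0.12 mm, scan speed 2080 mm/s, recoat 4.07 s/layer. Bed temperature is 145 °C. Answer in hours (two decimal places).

Layer count = ceil(264 / 0.1) = 2640.
Per-layer scan distance = 6860 / 0.12, so 57166.7 mm.
Laser time per layer = 57166.7 / 2080 = 27.484 s.
Per-layer time: 27.484 + 4.07 → 31.554 s.
2640 layers × 31.554 s/layer = 83302.56 s, i.e. 23.14 hours.

23.14 hours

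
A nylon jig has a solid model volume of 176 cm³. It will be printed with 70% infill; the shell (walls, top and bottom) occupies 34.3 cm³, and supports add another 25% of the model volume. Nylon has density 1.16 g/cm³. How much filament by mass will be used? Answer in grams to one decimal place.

205.9 g

Volume inside the shell: 176 − 34.3 → 141.7 cm³.
Infill volume = 0.70 × 141.7, so 99.19 cm³.
Support = 0.25 × 176, so 44 cm³.
Deposited volume = 34.3 + 99.19 + 44, so 177.49 cm³.
Mass: 177.49 × 1.16 → 205.8884 g.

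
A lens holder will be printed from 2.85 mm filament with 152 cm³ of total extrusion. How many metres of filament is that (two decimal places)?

A = π r² = π × 1.425² = 6.3794 mm².
Length = 152 cm³ / 6.3794 mm² = 152000 / 6.3794 = 23826.69 mm = 23.83 m.

23.83 m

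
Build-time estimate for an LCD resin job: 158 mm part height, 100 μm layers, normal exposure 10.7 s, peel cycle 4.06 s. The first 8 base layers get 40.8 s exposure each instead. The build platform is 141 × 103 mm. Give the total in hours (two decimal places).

Layers = ⌈158/0.1⌉ = 1580.
Burn-in layers: 8 × (40.8 + 4.06) → 358.88 s.
Remaining layers = 1572 × (10.7 + 4.06), so 23202.72 s.
Total = 358.88 + 23202.72 = 23561.6 s = 6.54 hours.

6.54 hours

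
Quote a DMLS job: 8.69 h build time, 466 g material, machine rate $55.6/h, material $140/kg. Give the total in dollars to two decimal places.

$548.40

Time charge: 55.6 × 8.69 → $483.164.
Feedstock cost = 140 × 466/1000 = $65.24.
Total = 483.164 + 65.24 = 548.404 ≈ $548.40.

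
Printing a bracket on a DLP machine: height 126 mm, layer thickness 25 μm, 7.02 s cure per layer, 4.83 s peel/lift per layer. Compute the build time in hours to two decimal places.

Layers = ⌈126/0.025⌉ = 5040.
Each layer takes = 7.02 + 4.83, so 11.85 s.
Total = 5040 × 11.85 = 59724 s = 16.59 hours.

16.59 hours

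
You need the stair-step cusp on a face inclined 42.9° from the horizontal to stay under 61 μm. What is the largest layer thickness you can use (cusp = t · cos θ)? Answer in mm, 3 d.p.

t = h_c / cos θ = 0.061 / 0.7325 = 0.083 mm.

0.083 mm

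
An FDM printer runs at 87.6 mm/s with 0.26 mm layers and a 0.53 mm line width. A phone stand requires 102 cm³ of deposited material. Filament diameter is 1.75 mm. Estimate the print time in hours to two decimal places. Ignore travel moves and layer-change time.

Extrusion cross-section: 0.26 × 0.53 → 0.1378 mm².
Total extruded path = 102000/0.1378 = 740203.2 mm.
Extrusion time: 740203.2 / 87.6 → 8449.8 s.
In the requested units: 8449.8 s = 2.35 hours.

2.35 hours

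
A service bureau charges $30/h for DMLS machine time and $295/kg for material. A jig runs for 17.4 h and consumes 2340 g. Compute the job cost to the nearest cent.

$1212.30

Machine-time cost = 30 × 17.4, so $522.00.
Material charge: 295 × 2340/1000 → $690.30.
Total = 522.00 + 690.30 = $1212.30.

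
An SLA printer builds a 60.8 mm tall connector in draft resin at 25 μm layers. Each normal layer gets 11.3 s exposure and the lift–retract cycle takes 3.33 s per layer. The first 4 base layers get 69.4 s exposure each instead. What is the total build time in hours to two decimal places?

9.95 hours

Layer count = ceil(60.8 / 0.025) = 2432.
Bottom layers: 4 × (69.4 + 3.33) → 290.92 s.
Remaining layers = 2428 × (11.3 + 3.33), so 35521.64 s.
Sum: 290.92 + 35521.64 = 35812.56 s → 9.95 hours.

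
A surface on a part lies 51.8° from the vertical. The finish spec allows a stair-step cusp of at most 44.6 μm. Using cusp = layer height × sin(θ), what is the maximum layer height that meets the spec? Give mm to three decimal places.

0.057 mm

Layer height = cusp / sin(51.8°) = 0.0446 / 0.7859 = 0.057 mm.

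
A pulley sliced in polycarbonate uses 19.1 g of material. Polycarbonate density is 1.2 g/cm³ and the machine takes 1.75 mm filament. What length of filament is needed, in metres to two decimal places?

6.62 m

Volume = 19.1 g / 1.2 g·cm⁻³ = 15.9167 cm³ = 15916.7 mm³.
Filament cross-section = π × (1.75/2)² = 2.4053 mm².
L = V/A = 15916.7/2.4053 = 6617.35 mm → 6.62 m.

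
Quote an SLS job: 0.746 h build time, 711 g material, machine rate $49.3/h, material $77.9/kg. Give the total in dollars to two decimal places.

Machine cost = 49.3 × 0.746 = $36.7778.
Feedstock cost = 77.9 × 711/1000, so $55.3869.
Job cost: 36.7778 + 55.3869 = 92.1647 ≈ $92.16.

$92.16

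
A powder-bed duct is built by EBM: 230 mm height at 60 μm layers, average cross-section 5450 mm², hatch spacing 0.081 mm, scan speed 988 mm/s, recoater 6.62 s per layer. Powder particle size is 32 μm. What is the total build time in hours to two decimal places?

79.58 hours

Layer count = ceil(230 / 0.06) = 3834.
Hatch length per layer = 5450 / 0.081 = 67284 mm.
Per-layer scan time: 67284 / 988 → 68.1012 s.
Layer cycle = 68.1012 + 6.62 = 74.7212 s.
Build time = 3834 × 74.7212 = 286481.0808 s = 79.58 hours.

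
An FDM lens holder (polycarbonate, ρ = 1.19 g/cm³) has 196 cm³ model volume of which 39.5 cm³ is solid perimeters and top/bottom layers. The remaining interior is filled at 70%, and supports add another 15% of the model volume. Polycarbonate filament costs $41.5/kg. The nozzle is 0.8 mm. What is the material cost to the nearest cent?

$8.81

Interior volume = 196 − 39.5, so 156.5 cm³.
Deposited infill: 0.70 × 156.5 → 109.55 cm³.
Support = 0.15 × 196 = 29.4 cm³.
Deposited volume: 39.5 + 109.55 + 29.4 → 178.45 cm³.
Mass: 178.45 × 1.19 → 212.3555 g.
At $41.5/kg: 212.3555/1000 × 41.5 = $8.81.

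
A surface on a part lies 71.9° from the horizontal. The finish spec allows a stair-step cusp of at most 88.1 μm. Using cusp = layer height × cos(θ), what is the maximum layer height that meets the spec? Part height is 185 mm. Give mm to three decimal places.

0.284 mm

t = h_c / cos θ = 0.0881 / 0.3107 = 0.284 mm.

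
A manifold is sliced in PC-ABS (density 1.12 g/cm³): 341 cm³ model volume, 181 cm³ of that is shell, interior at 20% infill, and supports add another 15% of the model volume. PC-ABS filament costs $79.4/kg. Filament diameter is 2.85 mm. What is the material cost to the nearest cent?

$23.49

Volume inside the shell: 341 − 181 → 160 cm³.
Infill volume: 0.20 × 160 → 32 cm³.
Support = 0.15 × 341 = 51.15 cm³.
Total printed volume: 181 + 32 + 51.15 → 264.15 cm³.
Mass = 264.15 × 1.12 = 295.848 g.
Cost = 295.848 g / 1000 × $79.4/kg = $23.49.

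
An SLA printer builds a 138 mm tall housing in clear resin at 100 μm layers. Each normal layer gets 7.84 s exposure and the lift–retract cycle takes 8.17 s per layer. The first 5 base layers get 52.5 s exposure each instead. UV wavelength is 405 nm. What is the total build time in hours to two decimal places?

Layers = ⌈138/0.1⌉ = 1380.
Bottom layers = 5 × (52.5 + 8.17), so 303.35 s.
Remaining layers = 1375 × (7.84 + 8.17), so 22013.75 s.
Sum: 303.35 + 22013.75 = 22317.1 s → 6.20 hours.

6.20 hours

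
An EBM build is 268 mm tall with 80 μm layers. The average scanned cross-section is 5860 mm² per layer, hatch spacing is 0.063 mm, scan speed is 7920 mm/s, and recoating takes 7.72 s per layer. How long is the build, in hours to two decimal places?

Layer count = ceil(268 / 0.08) = 3350.
Scan path per layer: 5860 / 0.063 → 93015.9 mm.
Scan time per layer = 93015.9 / 7920, so 11.7444 s.
Layer cycle: 11.7444 + 7.72 → 19.4644 s.
Build time = 3350 × 19.4644 = 65205.74 s = 18.11 hours.

18.11 hours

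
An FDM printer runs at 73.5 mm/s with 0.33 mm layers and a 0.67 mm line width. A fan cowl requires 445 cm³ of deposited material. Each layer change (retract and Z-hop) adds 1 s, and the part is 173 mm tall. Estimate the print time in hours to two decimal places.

7.75 hours

Bead cross-section: 0.33 × 0.67 → 0.2211 mm².
Path length: 445000 mm³ / 0.2211 mm² → 2012664 mm.
Time extruding: 2012664 / 73.5 → 27383.2 s.
Number of layers: 173 / 0.33 → 525 (rounded up).
Layer-change overhead = 525 × 1 = 525 s.
Total = 27383.2 + 525 = 27908.2 s = 7.75 hours.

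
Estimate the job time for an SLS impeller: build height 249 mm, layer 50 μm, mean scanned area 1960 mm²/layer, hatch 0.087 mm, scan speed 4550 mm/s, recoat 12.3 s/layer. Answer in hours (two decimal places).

23.86 hours

Number of layers: 249 / 0.05 → 4980 (rounded up).
Hatch length per layer = 1960 / 0.087 = 22528.7 mm.
Laser time per layer: 22528.7 / 4550 → 4.9514 s.
Time per layer = 4.9514 + 12.3 = 17.2514 s.
4980 layers × 17.2514 s/layer = 85911.972 s, i.e. 23.86 hours.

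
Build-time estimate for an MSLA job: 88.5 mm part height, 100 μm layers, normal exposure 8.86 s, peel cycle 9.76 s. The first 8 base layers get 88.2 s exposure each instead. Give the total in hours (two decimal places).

Layers = ⌈88.5/0.1⌉ = 885.
Base layers = 8 × (88.2 + 9.76) = 783.68 s.
Regular layers: 877 × (8.86 + 9.76) → 16329.74 s.
Total = 783.68 + 16329.74 = 17113.42 s = 4.75 hours.

4.75 hours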